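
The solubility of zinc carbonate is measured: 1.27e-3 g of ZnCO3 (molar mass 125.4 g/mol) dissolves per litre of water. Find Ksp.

Ksp ≈ 1.03 x 10^-10

Molar solubility s = (1.27 x 10^-3 g/L) / (125.4 g/mol) = 1.013 x 10^-5 M.
ZnCO3(s) ⇌ Zn^2+(aq) + CO3^2-(aq)
For each mole of ZnCO3 that dissolves: [Zn^2+] = s, [CO3^2-] = s.
Ksp = [Zn^2+][CO3^2-]
Ksp = s^2
Ksp = (1.013 × 10^-5)^2 = 1.03 x 10^-10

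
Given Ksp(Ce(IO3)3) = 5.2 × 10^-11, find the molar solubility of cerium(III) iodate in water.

s ≈ 1.2e-3 M

Ce(IO3)3(s) <=> Ce^3+ + 3 IO3^-
Ksp = [Ce^3+][IO3^-]^3
Let s = molar solubility. Then [Ce^3+] = s and [IO3^-] = 3s.
So Ksp = s × (3s)^3 = 27s^4
Solving, s = (5.2 × 10^-11/27)^(1/4) = 1.2 × 10^-3 M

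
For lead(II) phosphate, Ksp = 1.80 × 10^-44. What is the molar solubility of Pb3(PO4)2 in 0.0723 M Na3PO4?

5.03 × 10^-15 M

Pb3(PO4)2(s) <=> 3 Pb^2+(aq) + 2 PO4^3-(aq)
Ksp = [Pb^2+]^3[PO4^3-]^2
If s mol/L dissolves here, [Pb^2+] = 3s, [PO4^3-] = 0.0723 + 2s ≈ 0.0723 (since PO4^3- from Na3PO4 dominates).
Ksp ≈ (3s)^3 × (0.0723)^2
s = 5.03 x 10^-15 M
Check: 2s = 1.0 × 10^-14 ≪ 0.0723, so the approximation is valid.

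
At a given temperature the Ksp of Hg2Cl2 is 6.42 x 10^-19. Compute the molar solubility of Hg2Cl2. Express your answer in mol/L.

5.43e-7 M

Hg2Cl2(s) <=> Hg2^2+ + 2 Cl^-
Ksp = [Hg2^2+][Cl^-]^2
With molar solubility s: [Hg2^2+] = s, [Cl^-] = 2s.
So Ksp = s × (2s)^2 = 4s^3
s = (6.42 x 10^-19 / 4)^(1/3) = 5.43 x 10^-7 M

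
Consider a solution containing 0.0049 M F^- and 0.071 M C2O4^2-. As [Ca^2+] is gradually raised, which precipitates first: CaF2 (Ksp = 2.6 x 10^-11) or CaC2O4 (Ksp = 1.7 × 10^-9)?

Each salt begins to precipitate when Q = Ksp, i.e. when [Ca^2+] reaches its threshold.
For CaF2: 2.6 x 10^-11 = (0.0049)^2 × [Ca^2+]  ⇒  [Ca^2+] = 1.1 x 10^-6 M.
For CaC2O4: 1.7 × 10^-9 = 0.071 × [Ca^2+]  ⇒  [Ca^2+] = 2.4 x 10^-8 M.
The salt with the lower threshold [Ca^2+] precipitates first: CaC2O4.

CaC2O4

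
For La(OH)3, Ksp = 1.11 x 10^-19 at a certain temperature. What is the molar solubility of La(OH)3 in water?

8.01 × 10^-6 M

La(OH)3(s) <=> La^3+ + 3 OH^-
Ksp = [La^3+][OH^-]^3
For each mole of La(OH)3 that dissolves: [La^3+] = s, [OH^-] = 3s.
Ksp = s(3s)^3 = 27s^4
Solving, s = (1.11 x 10^-19/27)^(1/4) = 8.01 × 10^-6 M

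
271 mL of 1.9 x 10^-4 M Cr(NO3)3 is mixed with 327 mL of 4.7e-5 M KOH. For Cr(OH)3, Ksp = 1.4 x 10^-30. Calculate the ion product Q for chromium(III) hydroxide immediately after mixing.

Total volume = 271 + 327 = 598 mL.
[Cr^3+] = 1.9 × 10^-4 × (271/598) = 8.61 × 10^-5 M
[OH^-] = 4.7 x 10^-5 × (327/598) = 2.57 × 10^-5 M
Cr(OH)3(s) ⇌ Cr^3+ + 3 OH^-, so Q = [Cr^3+][OH^-]^3
Q = (8.61 × 10^-5)(2.57 × 10^-5)^3 = 1.5 x 10^-18
Q > Ksp, so Cr(OH)3 will precipitate.

Q = 1.5e-18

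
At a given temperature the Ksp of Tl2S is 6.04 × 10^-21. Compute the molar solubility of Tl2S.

s = 1.15 x 10^-7 M

Tl2S(s) ⇌ 2 Tl^+(aq) + S^2-(aq)
Ksp = [Tl^+]^2[S^2-]
Let s = molar solubility. Then [Tl^+] = 2s and [S^2-] = s.
So Ksp = (2s)^2 × s = 4s^3
Solving, s = (6.04 × 10^-21/4)^(1/3) = 1.15 × 10^-7 M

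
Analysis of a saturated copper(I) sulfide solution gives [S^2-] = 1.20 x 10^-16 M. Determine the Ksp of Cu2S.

Cu2S(s) ⇌ 2 Cu^+ + S^2-
Stoichiometry gives [Cu^+] = (2/1)[S^2-] = 2.400 × 10^-16 M.
Ksp = [Cu^+]^2[S^2-]
Ksp = (2.400 × 10^-16)^2 × 1.20 × 10^-16 = 6.91 × 10^-48

Ksp = 6.91e-48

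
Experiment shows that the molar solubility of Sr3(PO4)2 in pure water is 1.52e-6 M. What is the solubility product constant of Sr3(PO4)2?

Ksp ≈ 8.76 x 10^-28

Sr3(PO4)2(s) <=> 3 Sr^2+ + 2 PO4^3-
For each mole of Sr3(PO4)2 that dissolves: [Sr^2+] = 3s, [PO4^3-] = 2s.
Ksp = [Sr^2+]^3[PO4^3-]^2
Ksp = (3s)^3(2s)^2 = 108s^5
With s = 1.52 × 10^-6: Ksp = 8.76 × 10^-28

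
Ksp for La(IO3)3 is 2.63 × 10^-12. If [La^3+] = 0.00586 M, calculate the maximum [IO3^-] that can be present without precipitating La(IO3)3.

La(IO3)3(s) <=> La^3+(aq) + 3 IO3^-(aq)
Ksp = [La^3+][IO3^-]^3
Precipitation begins when Q = Ksp. With [La^3+] = 0.00586 M:
2.63 × 10^-12 = (0.00586) × [IO3^-]^3
[IO3^-] = (2.63 × 10^-12 / 5.86 × 10^-3)^(1/3) = 7.66 × 10^-4 M

[IO3^-] ≈ 7.66 × 10^-4 M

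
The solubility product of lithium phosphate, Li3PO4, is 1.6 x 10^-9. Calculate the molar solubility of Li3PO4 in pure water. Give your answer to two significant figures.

Li3PO4(s) <=> 3 Li^+ + PO4^3-
Ksp = [Li^+]^3[PO4^3-]
With molar solubility s: [Li^+] = 3s, [PO4^3-] = s.
Substituting: Ksp = (3s)^3s = 27s^4
s^4 = 1.6 x 10^-9 / 27, so s = 2.8 × 10^-3 M

s ≈ 2.8 × 10^-3 M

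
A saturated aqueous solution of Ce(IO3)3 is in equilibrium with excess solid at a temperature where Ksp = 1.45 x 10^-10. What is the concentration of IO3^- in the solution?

Ce(IO3)3(s) ⇌ Ce^3+ + 3 IO3^-
Ksp = [Ce^3+][IO3^-]^3
If s mol/L of Ce(IO3)3 dissolves, [Ce^3+] = s and [IO3^-] = 3s.
So Ksp = s × (3s)^3 = 27s^4
s = (1.45 x 10^-10 / 27)^(1/4) = 1.522 × 10^-3 M
[IO3^-] = 3s = 4.57 × 10^-3 M

4.57 × 10^-3 M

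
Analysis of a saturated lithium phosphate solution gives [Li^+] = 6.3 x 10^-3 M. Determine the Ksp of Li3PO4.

5.3 × 10^-10

Li3PO4(s) ⇌ 3 Li^+ + PO4^3-
Stoichiometry gives [PO4^3-] = (1/3)[Li^+] = 2.10 x 10^-3 M.
Ksp = [Li^+]^3[PO4^3-]
Ksp = (6.3 x 10^-3)^3 × 2.10 x 10^-3 = 5.3 x 10^-10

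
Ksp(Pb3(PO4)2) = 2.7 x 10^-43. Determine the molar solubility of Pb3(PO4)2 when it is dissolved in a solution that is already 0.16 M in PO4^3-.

s ≈ 7.3e-15 M

Pb3(PO4)2(s) ⇌ 3 Pb^2+ + 2 PO4^3-
Ksp = [Pb^2+]^3[PO4^3-]^2
If s mol/L dissolves here, [Pb^2+] = 3s, [PO4^3-] = 0.16 + 2s ≈ 0.16 (Ksp is small, so little additional dissolves).
Ksp ≈ (3s)^3 × (0.16)^2
s = 7.3 × 10^-15 M
Check: 2s = 1.5 × 10^-14 ≪ 0.16, so the approximation is valid.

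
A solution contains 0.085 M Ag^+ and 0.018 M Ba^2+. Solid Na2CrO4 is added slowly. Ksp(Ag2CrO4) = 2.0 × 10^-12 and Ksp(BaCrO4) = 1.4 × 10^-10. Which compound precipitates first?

Ag2CrO4

Each salt begins to precipitate when Q = Ksp, i.e. when [CrO4^2-] reaches its threshold.
For Ag2CrO4: 2.0 × 10^-12 = (0.085)^2 × [CrO4^2-]  ⇒  [CrO4^2-] = 2.8 x 10^-10 M.
For BaCrO4: 1.4 × 10^-10 = 0.018 × [CrO4^2-]  ⇒  [CrO4^2-] = 7.8 × 10^-9 M.
The salt with the lower threshold [CrO4^2-] precipitates first: Ag2CrO4.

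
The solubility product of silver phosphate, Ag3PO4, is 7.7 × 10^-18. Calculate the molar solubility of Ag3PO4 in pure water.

s = 2.3 x 10^-5 M

Ag3PO4(s) ⇌ 3 Ag^+(aq) + PO4^3-(aq)
Ksp = [Ag^+]^3[PO4^3-]
For each mole of Ag3PO4 that dissolves: [Ag^+] = 3s, [PO4^3-] = s.
Substituting: Ksp = (3s)^3s = 27s^4
Solving, s = (7.7 × 10^-18/27)^(1/4) = 2.3 x 10^-5 M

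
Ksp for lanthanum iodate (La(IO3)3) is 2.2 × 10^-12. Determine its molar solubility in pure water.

La(IO3)3(s) ⇌ La^3+ + 3 IO3^-
Ksp = [La^3+][IO3^-]^3
If s mol/L of La(IO3)3 dissolves, [La^3+] = s and [IO3^-] = 3s.
Ksp = s(3s)^3 = 27s^4
s = (2.2 × 10^-12 / 27)^(1/4) = 5.3 × 10^-4 M

s ≈ 5.3e-4 M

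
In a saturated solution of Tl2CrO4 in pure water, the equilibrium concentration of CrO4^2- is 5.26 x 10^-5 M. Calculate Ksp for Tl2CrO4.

Ksp ≈ 5.82 × 10^-13

Tl2CrO4(s) ⇌ 2 Tl^+(aq) + CrO4^2-(aq)
Stoichiometry gives [Tl^+] = (2/1)[CrO4^2-] = 1.052 × 10^-4 M.
Ksp = [Tl^+]^2[CrO4^2-]
Ksp = (1.052 × 10^-4)^2 × 5.26 × 10^-5 = 5.82 × 10^-13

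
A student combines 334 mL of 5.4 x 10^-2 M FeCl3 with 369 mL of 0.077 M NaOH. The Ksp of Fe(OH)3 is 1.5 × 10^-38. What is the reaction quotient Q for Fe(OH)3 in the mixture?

1.7 × 10^-6

Total volume = 334 + 369 = 703 mL.
[Fe^3+] = 5.4 × 10^-2 × (334/703) = 2.57 × 10^-2 M
[OH^-] = 7.7 x 10^-2 × (369/703) = 4.04 × 10^-2 M
Fe(OH)3(s) ⇌ Fe^3+ + 3 OH^-, so Q = [Fe^3+][OH^-]^3
Q = (2.57 × 10^-2)(4.04 × 10^-2)^3 = 1.7 × 10^-6
Q > Ksp, so Fe(OH)3 will precipitate.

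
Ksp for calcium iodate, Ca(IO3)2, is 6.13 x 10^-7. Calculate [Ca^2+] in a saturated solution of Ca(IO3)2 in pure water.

[Ca^2+] = 5.35e-3 M

Ca(IO3)2(s) ⇌ Ca^2+(aq) + 2 IO3^-(aq)
Ksp = [Ca^2+][IO3^-]^2
With molar solubility s: [Ca^2+] = s, [IO3^-] = 2s.
Substituting: Ksp = s(2s)^2 = 4s^3
Solving, s = (6.13 x 10^-7/4)^(1/3) = 5.351 x 10^-3 M
[Ca^2+] = s = 5.35 × 10^-3 M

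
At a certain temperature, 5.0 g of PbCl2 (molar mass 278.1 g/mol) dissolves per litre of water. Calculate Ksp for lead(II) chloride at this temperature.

Ksp ≈ 2.3 x 10^-5

Molar solubility s = (5.0 g/L) / (278.1 g/mol) = 1.80 × 10^-2 M.
PbCl2(s) <=> Pb^2+ + 2 Cl^-
With molar solubility s: [Pb^2+] = s, [Cl^-] = 2s.
Ksp = [Pb^2+][Cl^-]^2
Substituting: Ksp = s(2s)^2 = 4s^3
With s = 1.80 × 10^-2: Ksp = 2.3 × 10^-5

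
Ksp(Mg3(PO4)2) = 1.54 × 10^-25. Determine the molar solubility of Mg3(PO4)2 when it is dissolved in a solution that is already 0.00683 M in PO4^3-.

s ≈ 4.96 x 10^-8 M

Mg3(PO4)2(s) <=> 3 Mg^2+(aq) + 2 PO4^3-(aq)
Ksp = [Mg^2+]^3[PO4^3-]^2
Let s be the molar solubility in this solution. [Mg^2+] = 3s, [PO4^3-] = 0.00683 + 2s ≈ 0.00683 (common-ion effect: PO4^3- is already 0.00683 M).
Ksp ≈ (3s)^3 × (0.00683)^2
s = 4.96 × 10^-8 M
Check: 2s = 9.9 x 10^-8 ≪ 0.00683, so the approximation is valid.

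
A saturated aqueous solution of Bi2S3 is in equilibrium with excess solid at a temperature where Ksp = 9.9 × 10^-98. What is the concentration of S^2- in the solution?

[S^2-] = 4.7 x 10^-20 M

Bi2S3(s) <=> 2 Bi^3+ + 3 S^2-
Ksp = [Bi^3+]^2[S^2-]^3
Let s = molar solubility. Then [Bi^3+] = 2s and [S^2-] = 3s.
Substituting: Ksp = (2s)^2(3s)^3 = 108s^5
s^5 = 9.9 × 10^-98 / 108, so s = 1.56 × 10^-20 M
[S^2-] = 3s = 4.7 x 10^-20 M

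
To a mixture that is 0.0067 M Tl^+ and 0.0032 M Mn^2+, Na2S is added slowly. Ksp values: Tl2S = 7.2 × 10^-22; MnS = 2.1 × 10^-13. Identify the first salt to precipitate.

Tl2S

Precipitation of each salt starts when its ion product equals its Ksp.
For Tl2S: 7.2 × 10^-22 = (0.0067)^2 × [S^2-]  ⇒  [S^2-] = 1.6 x 10^-17 M.
For MnS: 2.1 × 10^-13 = 0.0032 × [S^2-]  ⇒  [S^2-] = 6.6 x 10^-11 M.
The salt with the lower threshold [S^2-] precipitates first: Tl2S.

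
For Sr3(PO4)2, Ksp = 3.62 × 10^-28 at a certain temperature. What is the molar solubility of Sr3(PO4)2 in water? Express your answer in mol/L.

1.27 × 10^-6 M

Sr3(PO4)2(s) <=> 3 Sr^2+(aq) + 2 PO4^3-(aq)
Ksp = [Sr^2+]^3[PO4^3-]^2
With molar solubility s: [Sr^2+] = 3s, [PO4^3-] = 2s.
Substituting: Ksp = (3s)^3(2s)^2 = 108s^5
Solving, s = (3.62 × 10^-28/108)^(1/5) = 1.27 × 10^-6 M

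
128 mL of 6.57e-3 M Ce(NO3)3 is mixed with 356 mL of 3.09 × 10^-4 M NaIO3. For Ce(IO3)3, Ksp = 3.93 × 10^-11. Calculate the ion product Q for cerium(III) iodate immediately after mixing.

Total volume = 128 + 356 = 484 mL.
[Ce^3+] = 6.57 × 10^-3 × (128/484) = 1.738 × 10^-3 M
[IO3^-] = 3.09 × 10^-4 × (356/484) = 2.273 × 10^-4 M
Ce(IO3)3(s) ⇌ Ce^3+ + 3 IO3^-, so Q = [Ce^3+][IO3^-]^3
Q = (1.738 × 10^-3)(2.273 × 10^-4)^3 = 2.04 x 10^-14
Q < Ksp, so no precipitate of Ce(IO3)3 forms.

Q = 2.04e-14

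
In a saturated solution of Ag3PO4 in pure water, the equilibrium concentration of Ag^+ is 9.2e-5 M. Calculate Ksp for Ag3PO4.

Ag3PO4(s) ⇌ 3 Ag^+(aq) + PO4^3-(aq)
Stoichiometry gives [PO4^3-] = (1/3)[Ag^+] = 3.07 × 10^-5 M.
Ksp = [Ag^+]^3[PO4^3-]
Ksp = (9.2 × 10^-5)^3 × 3.07 × 10^-5 = 2.4 x 10^-17

Ksp ≈ 2.4 × 10^-17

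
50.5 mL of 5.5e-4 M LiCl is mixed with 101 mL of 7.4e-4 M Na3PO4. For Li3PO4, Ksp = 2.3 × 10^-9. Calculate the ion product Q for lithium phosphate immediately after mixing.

3.0 × 10^-15

Total volume = 50.5 + 101 = 151.5 mL.
[Li^+] = 5.5 × 10^-4 × (50.5/151.5) = 1.83 x 10^-4 M
[PO4^3-] = 7.4 x 10^-4 × (101/151.5) = 4.93 x 10^-4 M
Li3PO4(s) ⇌ 3 Li^+(aq) + PO4^3-(aq), so Q = [Li^+]^3[PO4^3-]
Q = (1.83 × 10^-4)^3(4.93 × 10^-4) = 3.0 × 10^-15
Q < Ksp, so no precipitate of Li3PO4 forms.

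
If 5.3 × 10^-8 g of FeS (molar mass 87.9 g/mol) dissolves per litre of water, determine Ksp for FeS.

Molar solubility s = (5.3 × 10^-8 g/L) / (87.9 g/mol) = 6.03 × 10^-10 M.
FeS(s) <=> Fe^2+ + S^2-
With molar solubility s: [Fe^2+] = s, [S^2-] = s.
Ksp = [Fe^2+][S^2-]
Ksp = s × s = s^2
Ksp = (6.03 x 10^-10)^2 = 3.6 × 10^-19

Ksp = 3.6 x 10^-19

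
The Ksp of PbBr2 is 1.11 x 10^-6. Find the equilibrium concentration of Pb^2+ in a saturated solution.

[Pb^2+] = 6.52e-3 M

PbBr2(s) ⇌ Pb^2+ + 2 Br^-
Ksp = [Pb^2+][Br^-]^2
For each mole of PbBr2 that dissolves: [Pb^2+] = s, [Br^-] = 2s.
Substituting: Ksp = s(2s)^2 = 4s^3
s^3 = 1.11 x 10^-6 / 4, so s = 6.523 × 10^-3 M
[Pb^2+] = s = 6.52 × 10^-3 M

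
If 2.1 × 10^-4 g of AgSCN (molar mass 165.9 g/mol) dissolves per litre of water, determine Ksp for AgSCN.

Ksp = 1.6 × 10^-12

Molar solubility s = (2.1 × 10^-4 g/L) / (165.9 g/mol) = 1.27 × 10^-6 M.
AgSCN(s) ⇌ Ag^+ + SCN^-
With molar solubility s: [Ag^+] = s, [SCN^-] = s.
Ksp = [Ag^+][SCN^-]
Ksp = s × s = s^2
With s = 1.27 × 10^-6: Ksp = 1.6 x 10^-12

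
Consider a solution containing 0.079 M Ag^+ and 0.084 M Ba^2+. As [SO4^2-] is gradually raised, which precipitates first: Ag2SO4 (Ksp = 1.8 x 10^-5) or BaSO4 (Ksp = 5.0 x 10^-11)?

Precipitation of each salt starts when its ion product equals its Ksp.
For Ag2SO4: 1.8 x 10^-5 = (0.079)^2 × [SO4^2-]  ⇒  [SO4^2-] = 2.9 × 10^-3 M.
For BaSO4: 5.0 x 10^-11 = 0.084 × [SO4^2-]  ⇒  [SO4^2-] = 6.0 × 10^-10 M.
The salt with the lower threshold [SO4^2-] precipitates first: BaSO4.

BaSO4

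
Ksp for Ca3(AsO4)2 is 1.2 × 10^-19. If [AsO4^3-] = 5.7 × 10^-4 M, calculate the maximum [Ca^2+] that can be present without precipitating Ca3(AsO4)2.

[Ca^2+] ≈ 7.2 × 10^-5 M

Ca3(AsO4)2(s) ⇌ 3 Ca^2+ + 2 AsO4^3-
Ksp = [Ca^2+]^3[AsO4^3-]^2
Precipitation begins when Q = Ksp. With [AsO4^3-] = 5.7 × 10^-4 M:
1.2 × 10^-19 = (5.7 × 10^-4)^2 × [Ca^2+]^3
[Ca^2+] = (1.2 × 10^-19 / 3.25 × 10^-7)^(1/3) = 7.2 x 10^-5 M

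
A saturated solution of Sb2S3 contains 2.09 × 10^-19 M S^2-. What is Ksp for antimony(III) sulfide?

1.77e-94

Sb2S3(s) ⇌ 2 Sb^3+(aq) + 3 S^2-(aq)
Stoichiometry gives [Sb^3+] = (2/3)[S^2-] = 1.393 × 10^-19 M.
Ksp = [Sb^3+]^2[S^2-]^3
Ksp = (1.393 × 10^-19)^2 × (2.09 × 10^-19)^3 = 1.77 x 10^-94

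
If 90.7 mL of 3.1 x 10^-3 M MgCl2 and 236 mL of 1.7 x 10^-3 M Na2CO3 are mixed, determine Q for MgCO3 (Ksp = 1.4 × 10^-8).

1.1e-6

Total volume = 90.7 + 236 = 326.7 mL.
[Mg^2+] = 3.1 × 10^-3 × (90.7/326.7) = 8.61 × 10^-4 M
[CO3^2-] = 1.7 × 10^-3 × (236/326.7) = 1.23 × 10^-3 M
MgCO3(s) ⇌ Mg^2+(aq) + CO3^2-(aq), so Q = [Mg^2+][CO3^2-]
Q = (8.61 × 10^-4)(1.23 × 10^-3) = 1.1 x 10^-6
Q > Ksp, so MgCO3 will precipitate.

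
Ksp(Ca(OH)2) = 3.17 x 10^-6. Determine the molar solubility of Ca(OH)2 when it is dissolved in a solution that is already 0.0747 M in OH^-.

s = 5.68 × 10^-4 M

Ca(OH)2(s) ⇌ Ca^2+(aq) + 2 OH^-(aq)
Ksp = [Ca^2+][OH^-]^2
If s mol/L dissolves here, [Ca^2+] = s, [OH^-] = 0.0747 + 2s ≈ 0.0747 (since the OH^- already present dominates).
Ksp ≈ s × (0.0747)^2
s = 5.68 x 10^-4 M
Check: 2s = 1.1 × 10^-3 ≪ 0.0747, so the approximation is valid.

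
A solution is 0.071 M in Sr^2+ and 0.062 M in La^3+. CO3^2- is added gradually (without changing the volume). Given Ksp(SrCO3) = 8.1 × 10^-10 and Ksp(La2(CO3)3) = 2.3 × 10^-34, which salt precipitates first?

Precipitation of each salt starts when its ion product equals its Ksp.
For SrCO3: 8.1 × 10^-10 = 0.071 × [CO3^2-]  ⇒  [CO3^2-] = 1.1 × 10^-8 M.
For La2(CO3)3: 2.3 × 10^-34 = (0.062)^2 × [CO3^2-]^3  ⇒  [CO3^2-] = 3.9 × 10^-11 M.
The salt with the lower threshold [CO3^2-] precipitates first: La2(CO3)3.

La2(CO3)3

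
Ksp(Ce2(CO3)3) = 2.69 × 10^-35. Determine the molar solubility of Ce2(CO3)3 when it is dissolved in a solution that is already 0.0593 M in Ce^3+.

Ce2(CO3)3(s) ⇌ 2 Ce^3+ + 3 CO3^2-
Ksp = [Ce^3+]^2[CO3^2-]^3
Let s = moles of Ce2(CO3)3 that dissolve per litre. [Ce^3+] = 0.0593 + 2s ≈ 0.0593, [CO3^2-] = 3s (Ksp is small, so little additional dissolves).
Ksp ≈ (0.0593)^2 × (3s)^3
s = 6.57 × 10^-12 M
Check: 2s = 1.3 × 10^-11 ≪ 0.0593, so the approximation is valid.

s = 6.57e-12 M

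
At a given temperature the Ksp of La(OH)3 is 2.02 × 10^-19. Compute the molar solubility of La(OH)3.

9.30e-6 M

La(OH)3(s) ⇌ La^3+(aq) + 3 OH^-(aq)
Ksp = [La^3+][OH^-]^3
With molar solubility s: [La^3+] = s, [OH^-] = 3s.
So Ksp = s × (3s)^3 = 27s^4
Solving, s = (2.02 × 10^-19/27)^(1/4) = 9.30 × 10^-6 M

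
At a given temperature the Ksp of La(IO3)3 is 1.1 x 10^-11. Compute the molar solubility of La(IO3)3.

La(IO3)3(s) <=> La^3+(aq) + 3 IO3^-(aq)
Ksp = [La^3+][IO3^-]^3
If s mol/L of La(IO3)3 dissolves, [La^3+] = s and [IO3^-] = 3s.
Ksp = s(3s)^3 = 27s^4
s^4 = 1.1 x 10^-11 / 27, so s = 8.0 x 10^-4 M

s = 8.0 × 10^-4 M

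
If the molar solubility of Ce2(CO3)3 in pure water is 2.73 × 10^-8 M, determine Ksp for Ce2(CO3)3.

Ksp = 1.64 × 10^-36

Ce2(CO3)3(s) <=> 2 Ce^3+(aq) + 3 CO3^2-(aq)
If s mol/L of Ce2(CO3)3 dissolves, [Ce^3+] = 2s and [CO3^2-] = 3s.
Ksp = [Ce^3+]^2[CO3^2-]^3
Substituting: Ksp = (2s)^2(3s)^3 = 108s^5
Ksp = 108 × (2.73 × 10^-8)^5 = 1.64 × 10^-36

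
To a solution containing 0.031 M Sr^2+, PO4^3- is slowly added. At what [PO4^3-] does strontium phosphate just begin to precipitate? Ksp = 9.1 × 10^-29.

Sr3(PO4)2(s) ⇌ 3 Sr^2+(aq) + 2 PO4^3-(aq)
Ksp = [Sr^2+]^3[PO4^3-]^2
Precipitation begins when Q = Ksp. With [Sr^2+] = 0.031 M:
9.1 × 10^-29 = (0.031)^3 × [PO4^3-]^2
[PO4^3-] = (9.1 × 10^-29 / 2.98 x 10^-5)^(1/2) = 1.7 × 10^-12 M

1.7e-12 M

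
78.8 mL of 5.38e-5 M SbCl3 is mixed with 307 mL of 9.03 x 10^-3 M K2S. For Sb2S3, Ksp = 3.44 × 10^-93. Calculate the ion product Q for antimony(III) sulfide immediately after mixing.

Q ≈ 4.48e-17

Total volume = 78.8 + 307 = 385.8 mL.
[Sb^3+] = 5.38 x 10^-5 × (78.8/385.8) = 1.099 x 10^-5 M
[S^2-] = 9.03 × 10^-3 × (307/385.8) = 7.186 × 10^-3 M
Sb2S3(s) ⇌ 2 Sb^3+(aq) + 3 S^2-(aq), so Q = [Sb^3+]^2[S^2-]^3
Q = (1.099 × 10^-5)^2(7.186 x 10^-3)^3 = 4.48 x 10^-17
Q > Ksp, so Sb2S3 will precipitate.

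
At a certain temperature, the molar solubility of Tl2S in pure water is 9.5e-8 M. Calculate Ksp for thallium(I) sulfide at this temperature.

3.4 x 10^-21

Tl2S(s) <=> 2 Tl^+(aq) + S^2-(aq)
With molar solubility s: [Tl^+] = 2s, [S^2-] = s.
Ksp = [Tl^+]^2[S^2-]
So Ksp = (2s)^2 × s = 4s^3
With s = 9.5 x 10^-8: Ksp = 3.4 × 10^-21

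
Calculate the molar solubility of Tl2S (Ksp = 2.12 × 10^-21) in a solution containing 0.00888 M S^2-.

2.44 × 10^-10 M

Tl2S(s) <=> 2 Tl^+ + S^2-
Ksp = [Tl^+]^2[S^2-]
If s mol/L dissolves here, [Tl^+] = 2s, [S^2-] = 0.00888 + s ≈ 0.00888 (since the S^2- already present dominates).
Ksp ≈ (2s)^2 × 0.00888
s = 2.44 x 10^-10 M
Check: s = 2.4 × 10^-10 ≪ 0.00888, so the approximation is valid.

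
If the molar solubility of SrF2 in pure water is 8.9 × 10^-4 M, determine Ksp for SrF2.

Ksp = 2.8 × 10^-9

SrF2(s) ⇌ Sr^2+ + 2 F^-
With molar solubility s: [Sr^2+] = s, [F^-] = 2s.
Ksp = [Sr^2+][F^-]^2
Ksp = s(2s)^2 = 4s^3
Ksp = 4 × (8.9 × 10^-4)^3 = 2.8 × 10^-9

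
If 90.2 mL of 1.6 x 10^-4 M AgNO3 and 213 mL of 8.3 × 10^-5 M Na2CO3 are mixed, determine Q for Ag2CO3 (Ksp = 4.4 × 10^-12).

Total volume = 90.2 + 213 = 303.2 mL.
[Ag^+] = 1.6 × 10^-4 × (90.2/303.2) = 4.76 × 10^-5 M
[CO3^2-] = 8.3 × 10^-5 × (213/303.2) = 5.83 × 10^-5 M
Ag2CO3(s) ⇌ 2 Ag^+ + CO3^2-, so Q = [Ag^+]^2[CO3^2-]
Q = (4.76 × 10^-5)^2(5.83 × 10^-5) = 1.3 x 10^-13
Q < Ksp, so no precipitate of Ag2CO3 forms.

Q = 1.3 × 10^-13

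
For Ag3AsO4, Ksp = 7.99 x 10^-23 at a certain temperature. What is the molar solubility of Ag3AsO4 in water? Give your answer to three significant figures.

s = 1.31e-6 M

Ag3AsO4(s) ⇌ 3 Ag^+ + AsO4^3-
Ksp = [Ag^+]^3[AsO4^3-]
If s mol/L of Ag3AsO4 dissolves, [Ag^+] = 3s and [AsO4^3-] = s.
Ksp = (3s)^3s = 27s^4
s = (7.99 x 10^-23 / 27)^(1/4) = 1.31 × 10^-6 M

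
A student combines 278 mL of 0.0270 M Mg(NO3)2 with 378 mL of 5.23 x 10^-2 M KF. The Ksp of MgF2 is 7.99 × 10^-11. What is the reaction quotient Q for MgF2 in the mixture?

Total volume = 278 + 378 = 656 mL.
[Mg^2+] = 2.70 x 10^-2 × (278/656) = 1.144 x 10^-2 M
[F^-] = 5.23 × 10^-2 × (378/656) = 3.014 × 10^-2 M
MgF2(s) ⇌ Mg^2+ + 2 F^-, so Q = [Mg^2+][F^-]^2
Q = (1.144 × 10^-2)(3.014 × 10^-2)^2 = 1.04 × 10^-5
Q > Ksp, so MgF2 will precipitate.

Q = 1.04 x 10^-5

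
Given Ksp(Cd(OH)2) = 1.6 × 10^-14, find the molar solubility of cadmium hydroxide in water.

Cd(OH)2(s) <=> Cd^2+ + 2 OH^-
Ksp = [Cd^2+][OH^-]^2
Let s = molar solubility. Then [Cd^2+] = s and [OH^-] = 2s.
Ksp = s(2s)^2 = 4s^3
s^3 = 1.6 × 10^-14 / 4, so s = 1.6 × 10^-5 M

s ≈ 1.6 × 10^-5 M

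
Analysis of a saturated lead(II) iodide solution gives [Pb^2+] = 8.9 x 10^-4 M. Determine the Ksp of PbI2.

Ksp = 2.8 × 10^-9

PbI2(s) ⇌ Pb^2+(aq) + 2 I^-(aq)
Stoichiometry gives [I^-] = (2/1)[Pb^2+] = 1.78 × 10^-3 M.
Ksp = [Pb^2+][I^-]^2
Ksp = 8.9 x 10^-4 × (1.78 x 10^-3)^2 = 2.8 × 10^-9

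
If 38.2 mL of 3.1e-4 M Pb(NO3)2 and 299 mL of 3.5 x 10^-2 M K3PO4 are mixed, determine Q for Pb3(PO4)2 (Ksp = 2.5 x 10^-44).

Total volume = 38.2 + 299 = 337.2 mL.
[Pb^2+] = 3.1 × 10^-4 × (38.2/337.2) = 3.51 × 10^-5 M
[PO4^3-] = 3.5 × 10^-2 × (299/337.2) = 3.10 × 10^-2 M
Pb3(PO4)2(s) ⇌ 3 Pb^2+(aq) + 2 PO4^3-(aq), so Q = [Pb^2+]^3[PO4^3-]^2
Q = (3.51 × 10^-5)^3(3.10 x 10^-2)^2 = 4.2 × 10^-17
Q > Ksp, so Pb3(PO4)2 will precipitate.

Q = 4.2 x 10^-17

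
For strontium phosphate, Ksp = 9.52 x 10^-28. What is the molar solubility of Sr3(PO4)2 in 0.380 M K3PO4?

s ≈ 6.25e-10 M

Sr3(PO4)2(s) <=> 3 Sr^2+(aq) + 2 PO4^3-(aq)
Ksp = [Sr^2+]^3[PO4^3-]^2
If s mol/L dissolves here, [Sr^2+] = 3s, [PO4^3-] = 0.380 + 2s ≈ 0.380 (since PO4^3- from K3PO4 dominates).
Ksp ≈ (3s)^3 × (0.380)^2
s = 6.25 × 10^-10 M
Check: 2s = 1.3 x 10^-9 ≪ 0.380, so the approximation is valid.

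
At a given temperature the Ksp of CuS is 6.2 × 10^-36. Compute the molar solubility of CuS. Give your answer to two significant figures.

s = 2.5 × 10^-18 M

CuS(s) ⇌ Cu^2+ + S^2-
Ksp = [Cu^2+][S^2-]
If s mol/L of CuS dissolves, [Cu^2+] = s and [S^2-] = s.
Ksp = s^2
s = √(6.2 × 10^-36) = 2.5 × 10^-18 M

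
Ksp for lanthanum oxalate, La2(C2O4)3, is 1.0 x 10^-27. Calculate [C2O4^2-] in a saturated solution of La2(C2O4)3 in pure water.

4.7 x 10^-6 M

La2(C2O4)3(s) ⇌ 2 La^3+(aq) + 3 C2O4^2-(aq)
Ksp = [La^3+]^2[C2O4^2-]^3
For each mole of La2(C2O4)3 that dissolves: [La^3+] = 2s, [C2O4^2-] = 3s.
So Ksp = (2s)^2 × (3s)^3 = 108s^5
s = (1.0 x 10^-27 / 108)^(1/5) = 1.56 × 10^-6 M
[C2O4^2-] = 3s = 4.7 × 10^-6 M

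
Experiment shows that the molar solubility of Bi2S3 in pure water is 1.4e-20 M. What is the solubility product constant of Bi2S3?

Bi2S3(s) ⇌ 2 Bi^3+ + 3 S^2-
Let s = molar solubility. Then [Bi^3+] = 2s and [S^2-] = 3s.
Ksp = [Bi^3+]^2[S^2-]^3
So Ksp = (2s)^2 × (3s)^3 = 108s^5
Ksp = 108 × (1.4 x 10^-20)^5 = 5.8 x 10^-98

Ksp ≈ 5.8e-98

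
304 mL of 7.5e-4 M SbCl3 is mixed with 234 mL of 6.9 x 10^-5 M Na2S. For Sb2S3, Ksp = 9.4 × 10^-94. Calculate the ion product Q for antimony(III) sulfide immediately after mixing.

Total volume = 304 + 234 = 538 mL.
[Sb^3+] = 7.5 x 10^-4 × (304/538) = 4.24 × 10^-4 M
[S^2-] = 6.9 x 10^-5 × (234/538) = 3.00 × 10^-5 M
Sb2S3(s) <=> 2 Sb^3+ + 3 S^2-, so Q = [Sb^3+]^2[S^2-]^3
Q = (4.24 × 10^-4)^2(3.00 x 10^-5)^3 = 4.9 × 10^-21
Q > Ksp, so Sb2S3 will precipitate.

4.9 x 10^-21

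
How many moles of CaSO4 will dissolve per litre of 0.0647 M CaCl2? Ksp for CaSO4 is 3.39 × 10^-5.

s ≈ 5.24e-4 M

CaSO4(s) ⇌ Ca^2+ + SO4^2-
Ksp = [Ca^2+][SO4^2-]
Let s = moles of CaSO4 that dissolve per litre. [Ca^2+] = 0.0647 + s ≈ 0.0647, [SO4^2-] = s (Ksp is small, so little additional dissolves).
Ksp ≈ 0.0647 × s
s = 5.24 × 10^-4 M
Check: s = 5.2 x 10^-4 ≪ 0.0647, so the approximation is valid.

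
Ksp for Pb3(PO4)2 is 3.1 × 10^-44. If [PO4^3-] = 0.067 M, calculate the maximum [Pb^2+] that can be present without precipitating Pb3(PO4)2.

Pb3(PO4)2(s) <=> 3 Pb^2+ + 2 PO4^3-
Ksp = [Pb^2+]^3[PO4^3-]^2
Precipitation begins when Q = Ksp. With [PO4^3-] = 0.067 M:
3.1 × 10^-44 = (0.067)^2 × [Pb^2+]^3
[Pb^2+] = (3.1 × 10^-44 / 4.49 x 10^-3)^(1/3) = 1.9 x 10^-14 M

[Pb^2+] = 1.9 x 10^-14 M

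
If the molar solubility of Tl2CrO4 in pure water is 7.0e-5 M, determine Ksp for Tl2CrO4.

Ksp ≈ 1.4e-12

Tl2CrO4(s) <=> 2 Tl^+ + CrO4^2-
For each mole of Tl2CrO4 that dissolves: [Tl^+] = 2s, [CrO4^2-] = s.
Ksp = [Tl^+]^2[CrO4^2-]
Ksp = (2s)^2s = 4s^3
Ksp = 4 × (7.0 x 10^-5)^3 = 1.4 × 10^-12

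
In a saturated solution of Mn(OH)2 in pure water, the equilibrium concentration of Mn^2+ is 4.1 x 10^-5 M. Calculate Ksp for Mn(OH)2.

Mn(OH)2(s) ⇌ Mn^2+(aq) + 2 OH^-(aq)
Stoichiometry gives [OH^-] = (2/1)[Mn^2+] = 8.20 x 10^-5 M.
Ksp = [Mn^2+][OH^-]^2
Ksp = 4.1 × 10^-5 × (8.20 x 10^-5)^2 = 2.8 × 10^-13

Ksp ≈ 2.8 × 10^-13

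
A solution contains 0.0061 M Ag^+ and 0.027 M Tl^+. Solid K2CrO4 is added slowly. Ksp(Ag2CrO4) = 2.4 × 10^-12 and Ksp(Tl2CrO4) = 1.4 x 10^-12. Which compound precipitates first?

Precipitation of each salt starts when its ion product equals its Ksp.
For Ag2CrO4: 2.4 × 10^-12 = (0.0061)^2 × [CrO4^2-]  ⇒  [CrO4^2-] = 6.4 x 10^-8 M.
For Tl2CrO4: 1.4 x 10^-12 = (0.027)^2 × [CrO4^2-]  ⇒  [CrO4^2-] = 1.9 × 10^-9 M.
The salt with the lower threshold [CrO4^2-] precipitates first: Tl2CrO4.

Tl2CrO4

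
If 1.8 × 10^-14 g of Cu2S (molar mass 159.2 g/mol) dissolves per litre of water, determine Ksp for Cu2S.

Molar solubility s = (1.8 × 10^-14 g/L) / (159.2 g/mol) = 1.13 × 10^-16 M.
Cu2S(s) <=> 2 Cu^+(aq) + S^2-(aq)
If s mol/L of Cu2S dissolves, [Cu^+] = 2s and [S^2-] = s.
Ksp = [Cu^+]^2[S^2-]
So Ksp = (2s)^2 × s = 4s^3
Ksp = 4 × (1.13 × 10^-16)^3 = 5.8 x 10^-48

Ksp ≈ 5.8 x 10^-48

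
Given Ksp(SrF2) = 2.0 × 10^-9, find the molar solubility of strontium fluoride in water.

SrF2(s) <=> Sr^2+(aq) + 2 F^-(aq)
Ksp = [Sr^2+][F^-]^2
If s mol/L of SrF2 dissolves, [Sr^2+] = s and [F^-] = 2s.
So Ksp = s × (2s)^2 = 4s^3
Solving, s = (2.0 × 10^-9/4)^(1/3) = 7.9 × 10^-4 M

7.9e-4 M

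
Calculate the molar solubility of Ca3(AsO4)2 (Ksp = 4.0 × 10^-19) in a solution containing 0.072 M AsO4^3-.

Ca3(AsO4)2(s) ⇌ 3 Ca^2+(aq) + 2 AsO4^3-(aq)
Ksp = [Ca^2+]^3[AsO4^3-]^2
Let s be the molar solubility in this solution. [Ca^2+] = 3s, [AsO4^3-] = 0.072 + 2s ≈ 0.072 (Ksp is small, so little additional dissolves).
Ksp ≈ (3s)^3 × (0.072)^2
s = 1.4 x 10^-6 M
Check: 2s = 2.8 × 10^-6 ≪ 0.072, so the approximation is valid.

s = 1.4 × 10^-6 M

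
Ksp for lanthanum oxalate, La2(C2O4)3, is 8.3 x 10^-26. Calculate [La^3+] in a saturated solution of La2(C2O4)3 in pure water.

La2(C2O4)3(s) ⇌ 2 La^3+ + 3 C2O4^2-
Ksp = [La^3+]^2[C2O4^2-]^3
With molar solubility s: [La^3+] = 2s, [C2O4^2-] = 3s.
So Ksp = (2s)^2 × (3s)^3 = 108s^5
Solving, s = (8.3 x 10^-26/108)^(1/5) = 3.78 × 10^-6 M
[La^3+] = 2s = 7.6 × 10^-6 M

[La^3+] = 7.6 x 10^-6 M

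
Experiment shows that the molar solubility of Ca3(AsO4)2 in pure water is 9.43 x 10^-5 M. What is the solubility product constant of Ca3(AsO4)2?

Ksp = 8.05 × 10^-19

Ca3(AsO4)2(s) ⇌ 3 Ca^2+(aq) + 2 AsO4^3-(aq)
For each mole of Ca3(AsO4)2 that dissolves: [Ca^2+] = 3s, [AsO4^3-] = 2s.
Ksp = [Ca^2+]^3[AsO4^3-]^2
Substituting: Ksp = (3s)^3(2s)^2 = 108s^5
Ksp = 108 × (9.43 x 10^-5)^5 = 8.05 × 10^-19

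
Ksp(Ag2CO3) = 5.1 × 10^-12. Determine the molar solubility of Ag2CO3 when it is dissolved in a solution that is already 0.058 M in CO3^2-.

Ag2CO3(s) <=> 2 Ag^+ + CO3^2-
Ksp = [Ag^+]^2[CO3^2-]
Let s be the molar solubility in this solution. [Ag^+] = 2s, [CO3^2-] = 0.058 + s ≈ 0.058 (since the CO3^2- already present dominates).
Ksp ≈ (2s)^2 × 0.058
s = 4.7 × 10^-6 M
Check: s = 4.7 x 10^-6 ≪ 0.058, so the approximation is valid.

s ≈ 4.7 x 10^-6 M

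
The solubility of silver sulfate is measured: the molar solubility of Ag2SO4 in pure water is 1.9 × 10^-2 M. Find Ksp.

2.7e-5

Ag2SO4(s) <=> 2 Ag^+(aq) + SO4^2-(aq)
For each mole of Ag2SO4 that dissolves: [Ag^+] = 2s, [SO4^2-] = s.
Ksp = [Ag^+]^2[SO4^2-]
So Ksp = (2s)^2 × s = 4s^3
Ksp = 4 × (1.9 x 10^-2)^3 = 2.7 × 10^-5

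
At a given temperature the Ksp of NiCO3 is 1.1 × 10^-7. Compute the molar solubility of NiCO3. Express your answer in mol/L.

NiCO3(s) ⇌ Ni^2+(aq) + CO3^2-(aq)
Ksp = [Ni^2+][CO3^2-]
Let s = molar solubility. Then [Ni^2+] = s and [CO3^2-] = s.
Ksp = (s)(s) = s^2
s = √(1.1 × 10^-7) = 3.3 x 10^-4 M

s ≈ 3.3e-4 M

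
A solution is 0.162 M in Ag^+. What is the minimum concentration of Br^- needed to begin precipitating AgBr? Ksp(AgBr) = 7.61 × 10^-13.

AgBr(s) <=> Ag^+(aq) + Br^-(aq)
Ksp = [Ag^+][Br^-]
Precipitation begins when Q = Ksp. With [Ag^+] = 0.162 M:
7.61 × 10^-13 = (0.162) × [Br^-]
[Br^-] = (7.61 × 10^-13 / 1.62 × 10^-1) = 4.70 × 10^-12 M

[Br^-] = 4.70 x 10^-12 M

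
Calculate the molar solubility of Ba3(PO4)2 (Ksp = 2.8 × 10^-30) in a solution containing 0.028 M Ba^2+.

Ba3(PO4)2(s) ⇌ 3 Ba^2+(aq) + 2 PO4^3-(aq)
Ksp = [Ba^2+]^3[PO4^3-]^2
If s mol/L dissolves here, [Ba^2+] = 0.028 + 3s ≈ 0.028, [PO4^3-] = 2s (Ksp is small, so little additional dissolves).
Ksp ≈ (0.028)^3 × (2s)^2
s = 1.8 x 10^-13 M
Check: 3s = 5.4 x 10^-13 ≪ 0.028, so the approximation is valid.

s ≈ 1.8 x 10^-13 M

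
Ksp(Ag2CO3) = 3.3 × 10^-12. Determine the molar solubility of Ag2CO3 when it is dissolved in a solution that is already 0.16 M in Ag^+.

s = 1.3 × 10^-10 M

Ag2CO3(s) ⇌ 2 Ag^+ + CO3^2-
Ksp = [Ag^+]^2[CO3^2-]
If s mol/L dissolves here, [Ag^+] = 0.16 + 2s ≈ 0.16, [CO3^2-] = s (since the Ag^+ already present dominates).
Ksp ≈ (0.16)^2 × s
s = 1.3 x 10^-10 M
Check: 2s = 2.6 x 10^-10 ≪ 0.16, so the approximation is valid.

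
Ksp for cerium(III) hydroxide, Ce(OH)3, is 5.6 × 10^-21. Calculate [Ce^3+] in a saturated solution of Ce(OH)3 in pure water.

Ce(OH)3(s) ⇌ Ce^3+ + 3 OH^-
Ksp = [Ce^3+][OH^-]^3
If s mol/L of Ce(OH)3 dissolves, [Ce^3+] = s and [OH^-] = 3s.
Substituting: Ksp = s(3s)^3 = 27s^4
Solving, s = (5.6 × 10^-21/27)^(1/4) = 3.79 × 10^-6 M
[Ce^3+] = s = 3.8 x 10^-6 M

[Ce^3+] = 3.8 × 10^-6 M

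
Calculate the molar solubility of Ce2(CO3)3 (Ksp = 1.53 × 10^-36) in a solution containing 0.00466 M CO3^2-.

1.94e-15 M

Ce2(CO3)3(s) ⇌ 2 Ce^3+(aq) + 3 CO3^2-(aq)
Ksp = [Ce^3+]^2[CO3^2-]^3
Let s = moles of Ce2(CO3)3 that dissolve per litre. [Ce^3+] = 2s, [CO3^2-] = 0.00466 + 3s ≈ 0.00466 (since the CO3^2- already present dominates).
Ksp ≈ (2s)^2 × (0.00466)^3
s = 1.94 × 10^-15 M
Check: 3s = 5.8 × 10^-15 ≪ 0.00466, so the approximation is valid.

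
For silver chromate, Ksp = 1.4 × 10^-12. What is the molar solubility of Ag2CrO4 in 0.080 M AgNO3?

Ag2CrO4(s) ⇌ 2 Ag^+(aq) + CrO4^2-(aq)
Ksp = [Ag^+]^2[CrO4^2-]
If s mol/L dissolves here, [Ag^+] = 0.080 + 2s ≈ 0.080, [CrO4^2-] = s (common-ion effect: Ag^+ is already 0.080 M).
Ksp ≈ (0.080)^2 × s
s = 2.2 x 10^-10 M
Check: 2s = 4.4 × 10^-10 ≪ 0.080, so the approximation is valid.

s ≈ 2.2 × 10^-10 M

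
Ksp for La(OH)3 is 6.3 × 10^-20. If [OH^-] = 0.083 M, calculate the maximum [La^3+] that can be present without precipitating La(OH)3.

La(OH)3(s) <=> La^3+(aq) + 3 OH^-(aq)
Ksp = [La^3+][OH^-]^3
Precipitation begins when Q = Ksp. With [OH^-] = 0.083 M:
6.3 × 10^-20 = (0.083)^3 × [La^3+]
[La^3+] = (6.3 × 10^-20 / 5.72 x 10^-4) = 1.1 × 10^-16 M

[La^3+] ≈ 1.1 × 10^-16 M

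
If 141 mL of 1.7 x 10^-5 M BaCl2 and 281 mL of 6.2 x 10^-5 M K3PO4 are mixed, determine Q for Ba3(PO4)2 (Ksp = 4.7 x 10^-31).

Q ≈ 3.1 × 10^-25

Total volume = 141 + 281 = 422 mL.
[Ba^2+] = 1.7 × 10^-5 × (141/422) = 5.68 x 10^-6 M
[PO4^3-] = 6.2 × 10^-5 × (281/422) = 4.13 × 10^-5 M
Ba3(PO4)2(s) ⇌ 3 Ba^2+(aq) + 2 PO4^3-(aq), so Q = [Ba^2+]^3[PO4^3-]^2
Q = (5.68 x 10^-6)^3(4.13 × 10^-5)^2 = 3.1 × 10^-25
Q > Ksp, so Ba3(PO4)2 will precipitate.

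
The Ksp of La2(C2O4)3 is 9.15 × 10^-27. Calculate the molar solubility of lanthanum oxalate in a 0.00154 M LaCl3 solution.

s ≈ 5.23 × 10^-8 M

La2(C2O4)3(s) <=> 2 La^3+ + 3 C2O4^2-
Ksp = [La^3+]^2[C2O4^2-]^3
Let s be the molar solubility in this solution. [La^3+] = 0.00154 + 2s ≈ 0.00154, [C2O4^2-] = 3s (Ksp is small, so little additional dissolves).
Ksp ≈ (0.00154)^2 × (3s)^3
s = 5.23 × 10^-8 M
Check: 2s = 1.0 × 10^-7 ≪ 0.00154, so the approximation is valid.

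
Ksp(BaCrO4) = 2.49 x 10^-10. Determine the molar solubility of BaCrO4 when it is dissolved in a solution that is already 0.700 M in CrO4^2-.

3.56 × 10^-10 M

BaCrO4(s) ⇌ Ba^2+(aq) + CrO4^2-(aq)
Ksp = [Ba^2+][CrO4^2-]
If s mol/L dissolves here, [Ba^2+] = s, [CrO4^2-] = 0.700 + s ≈ 0.700 (since the CrO4^2- already present dominates).
Ksp ≈ s × 0.700
s = 3.56 x 10^-10 M
Check: s = 3.6 × 10^-10 ≪ 0.700, so the approximation is valid.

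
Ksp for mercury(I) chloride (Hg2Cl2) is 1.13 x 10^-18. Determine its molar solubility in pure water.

Hg2Cl2(s) ⇌ Hg2^2+ + 2 Cl^-
Ksp = [Hg2^2+][Cl^-]^2
With molar solubility s: [Hg2^2+] = s, [Cl^-] = 2s.
Substituting: Ksp = s(2s)^2 = 4s^3
s = (1.13 x 10^-18 / 4)^(1/3) = 6.56 x 10^-7 M

6.56 × 10^-7 M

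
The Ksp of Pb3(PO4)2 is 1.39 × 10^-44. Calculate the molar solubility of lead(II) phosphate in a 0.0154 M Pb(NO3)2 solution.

3.08e-20 M

Pb3(PO4)2(s) ⇌ 3 Pb^2+(aq) + 2 PO4^3-(aq)
Ksp = [Pb^2+]^3[PO4^3-]^2
Let s = moles of Pb3(PO4)2 that dissolve per litre. [Pb^2+] = 0.0154 + 3s ≈ 0.0154, [PO4^3-] = 2s (since Pb^2+ from Pb(NO3)2 dominates).
Ksp ≈ (0.0154)^3 × (2s)^2
s = 3.08 x 10^-20 M
Check: 3s = 9.3 × 10^-20 ≪ 0.0154, so the approximation is valid.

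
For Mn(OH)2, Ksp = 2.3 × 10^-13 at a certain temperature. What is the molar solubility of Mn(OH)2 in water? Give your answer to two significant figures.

s ≈ 3.9e-5 M

Mn(OH)2(s) ⇌ Mn^2+(aq) + 2 OH^-(aq)
Ksp = [Mn^2+][OH^-]^2
Let s = molar solubility. Then [Mn^2+] = s and [OH^-] = 2s.
So Ksp = s × (2s)^2 = 4s^3
s = (2.3 × 10^-13 / 4)^(1/3) = 3.9 × 10^-5 M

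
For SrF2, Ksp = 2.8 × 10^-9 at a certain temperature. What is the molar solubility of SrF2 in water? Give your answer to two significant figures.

s = 8.9 × 10^-4 M

SrF2(s) <=> Sr^2+ + 2 F^-
Ksp = [Sr^2+][F^-]^2
For each mole of SrF2 that dissolves: [Sr^2+] = s, [F^-] = 2s.
Substituting: Ksp = s(2s)^2 = 4s^3
Solving, s = (2.8 × 10^-9/4)^(1/3) = 8.9 x 10^-4 M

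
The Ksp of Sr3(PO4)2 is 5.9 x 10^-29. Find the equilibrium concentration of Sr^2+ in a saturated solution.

Sr3(PO4)2(s) ⇌ 3 Sr^2+ + 2 PO4^3-
Ksp = [Sr^2+]^3[PO4^3-]^2
With molar solubility s: [Sr^2+] = 3s, [PO4^3-] = 2s.
Ksp = (3s)^3(2s)^2 = 108s^5
s = (5.9 x 10^-29 / 108)^(1/5) = 8.86 × 10^-7 M
[Sr^2+] = 3s = 2.7 × 10^-6 M

2.7 × 10^-6 M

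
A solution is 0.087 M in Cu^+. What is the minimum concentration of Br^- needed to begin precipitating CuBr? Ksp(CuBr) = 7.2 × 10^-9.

8.3 × 10^-8 M

CuBr(s) <=> Cu^+(aq) + Br^-(aq)
Ksp = [Cu^+][Br^-]
Precipitation begins when Q = Ksp. With [Cu^+] = 0.087 M:
7.2 × 10^-9 = (0.087) × [Br^-]
[Br^-] = (7.2 × 10^-9 / 8.7 x 10^-2) = 8.3 × 10^-8 M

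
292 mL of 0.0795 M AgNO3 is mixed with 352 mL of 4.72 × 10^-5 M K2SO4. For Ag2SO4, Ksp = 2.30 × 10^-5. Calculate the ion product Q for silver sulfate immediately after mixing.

Total volume = 292 + 352 = 644 mL.
[Ag^+] = 7.95 × 10^-2 × (292/644) = 3.605 × 10^-2 M
[SO4^2-] = 4.72 × 10^-5 × (352/644) = 2.580 x 10^-5 M
Ag2SO4(s) ⇌ 2 Ag^+ + SO4^2-, so Q = [Ag^+]^2[SO4^2-]
Q = (3.605 × 10^-2)^2(2.580 x 10^-5) = 3.35 x 10^-8
Q < Ksp, so no precipitate of Ag2SO4 forms.

3.35 × 10^-8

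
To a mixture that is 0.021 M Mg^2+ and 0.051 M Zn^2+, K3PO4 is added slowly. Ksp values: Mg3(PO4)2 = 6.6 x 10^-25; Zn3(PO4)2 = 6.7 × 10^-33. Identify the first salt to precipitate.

Zn3(PO4)2

Precipitation of each salt starts when its ion product equals its Ksp.
For Mg3(PO4)2: 6.6 x 10^-25 = (0.021)^3 × [PO4^3-]^2  ⇒  [PO4^3-] = 2.7 × 10^-10 M.
For Zn3(PO4)2: 6.7 × 10^-33 = (0.051)^3 × [PO4^3-]^2  ⇒  [PO4^3-] = 7.1 x 10^-15 M.
The salt with the lower threshold [PO4^3-] precipitates first: Zn3(PO4)2.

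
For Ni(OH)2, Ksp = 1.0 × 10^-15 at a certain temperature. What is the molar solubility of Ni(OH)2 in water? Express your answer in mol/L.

s = 6.3 x 10^-6 M

Ni(OH)2(s) ⇌ Ni^2+(aq) + 2 OH^-(aq)
Ksp = [Ni^2+][OH^-]^2
With molar solubility s: [Ni^2+] = s, [OH^-] = 2s.
Ksp = s(2s)^2 = 4s^3
Solving, s = (1.0 × 10^-15/4)^(1/3) = 6.3 × 10^-6 M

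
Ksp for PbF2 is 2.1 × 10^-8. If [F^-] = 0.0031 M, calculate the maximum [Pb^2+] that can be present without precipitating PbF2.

PbF2(s) <=> Pb^2+ + 2 F^-
Ksp = [Pb^2+][F^-]^2
Precipitation begins when Q = Ksp. With [F^-] = 0.0031 M:
2.1 × 10^-8 = (0.0031)^2 × [Pb^2+]
[Pb^2+] = (2.1 × 10^-8 / 9.61 × 10^-6) = 2.2 × 10^-3 M

2.2 × 10^-3 M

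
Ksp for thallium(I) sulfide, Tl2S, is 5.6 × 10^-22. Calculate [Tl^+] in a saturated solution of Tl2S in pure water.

Tl2S(s) ⇌ 2 Tl^+(aq) + S^2-(aq)
Ksp = [Tl^+]^2[S^2-]
If s mol/L of Tl2S dissolves, [Tl^+] = 2s and [S^2-] = s.
Substituting: Ksp = (2s)^2s = 4s^3
s^3 = 5.6 × 10^-22 / 4, so s = 5.19 x 10^-8 M
[Tl^+] = 2s = 1.0 × 10^-7 M

[Tl^+] = 1.0 x 10^-7 M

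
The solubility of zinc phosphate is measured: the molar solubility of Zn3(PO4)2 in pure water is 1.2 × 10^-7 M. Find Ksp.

Ksp ≈ 2.7e-33

Zn3(PO4)2(s) ⇌ 3 Zn^2+(aq) + 2 PO4^3-(aq)
With molar solubility s: [Zn^2+] = 3s, [PO4^3-] = 2s.
Ksp = [Zn^2+]^3[PO4^3-]^2
So Ksp = (3s)^3 × (2s)^2 = 108s^5
Ksp = 108 × (1.2 × 10^-7)^5 = 2.7 × 10^-33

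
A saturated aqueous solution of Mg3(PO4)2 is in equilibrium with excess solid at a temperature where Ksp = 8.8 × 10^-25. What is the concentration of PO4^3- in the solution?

[PO4^3-] = 1.2 x 10^-5 M

Mg3(PO4)2(s) ⇌ 3 Mg^2+(aq) + 2 PO4^3-(aq)
Ksp = [Mg^2+]^3[PO4^3-]^2
If s mol/L of Mg3(PO4)2 dissolves, [Mg^2+] = 3s and [PO4^3-] = 2s.
Substituting: Ksp = (3s)^3(2s)^2 = 108s^5
Solving, s = (8.8 × 10^-25/108)^(1/5) = 6.06 × 10^-6 M
[PO4^3-] = 2s = 1.2 × 10^-5 M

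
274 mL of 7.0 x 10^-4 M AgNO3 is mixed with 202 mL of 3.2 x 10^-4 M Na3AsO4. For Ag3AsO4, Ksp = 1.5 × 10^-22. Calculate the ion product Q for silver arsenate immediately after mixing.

Q = 8.9 x 10^-15

Total volume = 274 + 202 = 476 mL.
[Ag^+] = 7.0 x 10^-4 × (274/476) = 4.03 × 10^-4 M
[AsO4^3-] = 3.2 x 10^-4 × (202/476) = 1.36 × 10^-4 M
Ag3AsO4(s) ⇌ 3 Ag^+(aq) + AsO4^3-(aq), so Q = [Ag^+]^3[AsO4^3-]
Q = (4.03 × 10^-4)^3(1.36 × 10^-4) = 8.9 × 10^-15
Q > Ksp, so Ag3AsO4 will precipitate.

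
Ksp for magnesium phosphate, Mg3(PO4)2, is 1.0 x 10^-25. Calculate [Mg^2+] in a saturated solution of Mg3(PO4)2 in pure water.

[Mg^2+] = 1.2e-5 M

Mg3(PO4)2(s) ⇌ 3 Mg^2+ + 2 PO4^3-
Ksp = [Mg^2+]^3[PO4^3-]^2
For each mole of Mg3(PO4)2 that dissolves: [Mg^2+] = 3s, [PO4^3-] = 2s.
So Ksp = (3s)^3 × (2s)^2 = 108s^5
s = (1.0 x 10^-25 / 108)^(1/5) = 3.92 × 10^-6 M
[Mg^2+] = 3s = 1.2 × 10^-5 M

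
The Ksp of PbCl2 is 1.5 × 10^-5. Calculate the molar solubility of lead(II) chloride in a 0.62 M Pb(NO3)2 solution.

PbCl2(s) <=> Pb^2+(aq) + 2 Cl^-(aq)
Ksp = [Pb^2+][Cl^-]^2
Let s = moles of PbCl2 that dissolve per litre. [Pb^2+] = 0.62 + s ≈ 0.62, [Cl^-] = 2s (since Pb^2+ from Pb(NO3)2 dominates).
Ksp ≈ 0.62 × (2s)^2
s = 2.5 x 10^-3 M
Check: s = 2.5 x 10^-3 ≪ 0.62, so the approximation is valid.

2.5 × 10^-3 M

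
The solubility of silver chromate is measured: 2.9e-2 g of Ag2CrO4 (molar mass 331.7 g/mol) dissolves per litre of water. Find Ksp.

Molar solubility s = (2.9 × 10^-2 g/L) / (331.7 g/mol) = 8.74 × 10^-5 M.
Ag2CrO4(s) <=> 2 Ag^+ + CrO4^2-
Let s = molar solubility. Then [Ag^+] = 2s and [CrO4^2-] = s.
Ksp = [Ag^+]^2[CrO4^2-]
Ksp = (2s)^2s = 4s^3
Ksp = 4 × (8.74 × 10^-5)^3 = 2.7 × 10^-12

Ksp = 2.7e-12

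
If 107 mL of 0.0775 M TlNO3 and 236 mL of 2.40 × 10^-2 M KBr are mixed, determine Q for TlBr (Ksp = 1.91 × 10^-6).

Q = 3.99e-4

Total volume = 107 + 236 = 343 mL.
[Tl^+] = 7.75 × 10^-2 × (107/343) = 2.418 x 10^-2 M
[Br^-] = 2.40 x 10^-2 × (236/343) = 1.651 x 10^-2 M
TlBr(s) ⇌ Tl^+ + Br^-, so Q = [Tl^+][Br^-]
Q = (2.418 × 10^-2)(1.651 × 10^-2) = 3.99 × 10^-4
Q > Ksp, so TlBr will precipitate.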